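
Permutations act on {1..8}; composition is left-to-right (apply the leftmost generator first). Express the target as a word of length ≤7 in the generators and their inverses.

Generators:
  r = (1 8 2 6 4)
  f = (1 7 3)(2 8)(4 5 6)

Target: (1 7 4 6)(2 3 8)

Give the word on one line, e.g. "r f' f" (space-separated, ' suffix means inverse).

  after f': (1 3 7)(2 8)(4 6 5)
  after r': (1 3 7 4 2)(5 6)
  after f: (2 7 5 4 8)
  after f: (1 7 6 4 2 3)
  after r: (1 7 4 6)(2 3 8)

f' r' f f r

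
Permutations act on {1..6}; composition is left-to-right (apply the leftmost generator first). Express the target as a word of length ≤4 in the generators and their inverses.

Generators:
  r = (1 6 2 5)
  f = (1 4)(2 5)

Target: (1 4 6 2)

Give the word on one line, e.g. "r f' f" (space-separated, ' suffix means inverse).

f' r

  after f': (1 4)(2 5)
  after r: (1 4 6 2)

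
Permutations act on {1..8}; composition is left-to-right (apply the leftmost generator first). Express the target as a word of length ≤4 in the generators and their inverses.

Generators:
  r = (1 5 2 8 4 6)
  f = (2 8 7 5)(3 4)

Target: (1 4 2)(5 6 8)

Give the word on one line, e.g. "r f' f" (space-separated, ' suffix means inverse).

  after r': (1 6 4 8 2 5)
  after r': (1 4 2)(5 6 8)

r' r'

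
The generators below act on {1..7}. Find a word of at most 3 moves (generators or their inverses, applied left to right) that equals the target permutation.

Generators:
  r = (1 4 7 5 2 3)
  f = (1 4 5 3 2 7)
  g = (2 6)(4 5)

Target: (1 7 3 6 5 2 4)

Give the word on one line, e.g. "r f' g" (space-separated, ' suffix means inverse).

  after f: (1 4 5 3 2 7)
  after g': (1 5 3 6 2 7)
  after r': (1 7 3 6 5 2 4)

f g' r'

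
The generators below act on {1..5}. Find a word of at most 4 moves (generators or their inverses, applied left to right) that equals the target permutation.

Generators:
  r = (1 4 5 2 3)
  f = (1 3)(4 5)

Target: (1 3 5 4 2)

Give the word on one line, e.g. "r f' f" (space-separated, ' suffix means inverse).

f' r f

  after f': (1 3)(4 5)
  after r: (2 3 4)
  after f: (1 3 5 4 2)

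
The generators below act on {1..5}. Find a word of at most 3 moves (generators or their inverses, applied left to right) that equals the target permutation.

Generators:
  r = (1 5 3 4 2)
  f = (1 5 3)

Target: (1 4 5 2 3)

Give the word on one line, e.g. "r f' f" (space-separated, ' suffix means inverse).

r' r'

  after r': (1 2 4 3 5)
  after r': (1 4 5 2 3)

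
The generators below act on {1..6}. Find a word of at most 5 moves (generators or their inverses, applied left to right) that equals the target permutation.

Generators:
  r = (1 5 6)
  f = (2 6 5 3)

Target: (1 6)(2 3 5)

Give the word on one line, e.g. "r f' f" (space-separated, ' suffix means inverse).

  after r': (1 6 5)
  after r': (1 5 6)
  after f': (1 6)(2 3 5)

r' r' f'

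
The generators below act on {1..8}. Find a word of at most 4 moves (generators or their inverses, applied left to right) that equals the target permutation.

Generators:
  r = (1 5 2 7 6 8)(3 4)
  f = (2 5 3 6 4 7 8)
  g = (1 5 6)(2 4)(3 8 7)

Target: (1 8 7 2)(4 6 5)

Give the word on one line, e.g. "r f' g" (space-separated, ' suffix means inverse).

  after f': (2 8 7 4 6 3 5)
  after r': (1 8 2 6 4 7 3)
  after g: (1 7 8 4 3 5 6 2)
  after f: (1 8 7 2)(4 6 5)

f' r' g f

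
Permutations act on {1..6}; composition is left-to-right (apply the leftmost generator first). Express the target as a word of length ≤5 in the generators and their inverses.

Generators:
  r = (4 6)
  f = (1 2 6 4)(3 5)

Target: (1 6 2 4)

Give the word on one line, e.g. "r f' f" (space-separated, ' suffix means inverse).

r' f' f' r r

  after r': (4 6)
  after f': (1 4 2)(3 5)
  after f': (1 6 2 4)
  after r: (1 4)(2 6)
  after r: (1 6 2 4)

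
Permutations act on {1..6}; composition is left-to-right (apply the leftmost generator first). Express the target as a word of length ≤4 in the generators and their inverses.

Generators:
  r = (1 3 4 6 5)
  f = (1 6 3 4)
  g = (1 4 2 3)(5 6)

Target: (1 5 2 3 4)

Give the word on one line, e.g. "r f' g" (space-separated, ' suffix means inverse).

g r' g r'

  after g: (1 4 2 3)(5 6)
  after r': (1 3 5 4 2)
  after g: (2 4 3 6 5)
  after r': (1 5 2 3 4)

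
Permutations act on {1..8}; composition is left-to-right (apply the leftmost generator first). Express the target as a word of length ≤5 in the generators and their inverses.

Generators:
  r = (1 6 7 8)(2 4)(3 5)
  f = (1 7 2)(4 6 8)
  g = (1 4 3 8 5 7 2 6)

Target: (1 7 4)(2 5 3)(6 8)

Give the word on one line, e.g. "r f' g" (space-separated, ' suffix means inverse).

  after r': (1 8 7 6)(2 4)(3 5)
  after f: (1 4)(2 6 7 8)(3 5)
  after g': (3 8 7)(4 6 5)
  after f': (1 2 7 3 6 5 8)
  after g': (1 7 4)(2 5 3)(6 8)

r' f g' f' g'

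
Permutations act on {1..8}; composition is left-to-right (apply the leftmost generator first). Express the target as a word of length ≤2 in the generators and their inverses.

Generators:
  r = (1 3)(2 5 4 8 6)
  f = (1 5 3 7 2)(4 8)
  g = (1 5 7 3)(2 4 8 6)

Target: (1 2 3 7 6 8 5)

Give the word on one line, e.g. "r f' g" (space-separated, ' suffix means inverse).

f r'

  after f: (1 5 3 7 2)(4 8)
  after r': (1 2 3 7 6 8 5)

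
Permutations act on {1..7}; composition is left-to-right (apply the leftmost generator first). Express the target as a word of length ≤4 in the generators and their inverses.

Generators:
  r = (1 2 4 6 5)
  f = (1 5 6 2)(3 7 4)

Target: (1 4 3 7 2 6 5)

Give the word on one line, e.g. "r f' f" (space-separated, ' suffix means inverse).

  after f': (1 2 6 5)(3 4 7)
  after f': (1 6)(2 5)(3 7 4)
  after r': (1 4 3 7 2 6 5)

f' f' r'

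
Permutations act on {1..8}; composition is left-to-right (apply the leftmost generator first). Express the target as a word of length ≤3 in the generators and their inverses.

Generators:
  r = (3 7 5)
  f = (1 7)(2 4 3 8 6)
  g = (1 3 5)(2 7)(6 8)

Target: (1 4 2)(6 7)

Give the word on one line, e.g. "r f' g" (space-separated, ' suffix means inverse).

g f' r

  after g: (1 3 5)(2 7)(6 8)
  after f': (1 4 2)(3 5 7 6)
  after r: (1 4 2)(6 7)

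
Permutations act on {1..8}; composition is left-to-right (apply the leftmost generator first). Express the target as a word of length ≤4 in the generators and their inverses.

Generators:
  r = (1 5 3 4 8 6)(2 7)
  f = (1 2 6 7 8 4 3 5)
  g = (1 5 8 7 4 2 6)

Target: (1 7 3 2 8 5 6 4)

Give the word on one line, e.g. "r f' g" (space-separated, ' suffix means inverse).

f f f

  after f: (1 2 6 7 8 4 3 5)
  after f: (1 6 8 3)(2 7 4 5)
  after f: (1 7 3 2 8 5 6 4)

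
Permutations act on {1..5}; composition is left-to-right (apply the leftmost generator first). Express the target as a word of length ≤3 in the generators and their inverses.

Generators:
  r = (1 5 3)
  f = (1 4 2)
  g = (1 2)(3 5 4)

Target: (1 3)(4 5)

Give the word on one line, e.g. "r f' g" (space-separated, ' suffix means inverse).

r g g

  after r: (1 5 3)
  after g: (1 4 3 2)
  after g: (1 3)(4 5)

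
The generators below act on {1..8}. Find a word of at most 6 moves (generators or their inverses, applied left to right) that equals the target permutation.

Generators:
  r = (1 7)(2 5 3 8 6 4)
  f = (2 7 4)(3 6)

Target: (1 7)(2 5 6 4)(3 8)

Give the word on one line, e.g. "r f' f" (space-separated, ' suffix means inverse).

r f f f

  after r: (1 7)(2 5 3 8 6 4)
  after f: (1 4 7)(2 5 6)(3 8)
  after f: (1 2 5 3 8 6 7)
  after f: (1 7)(2 5 6 4)(3 8)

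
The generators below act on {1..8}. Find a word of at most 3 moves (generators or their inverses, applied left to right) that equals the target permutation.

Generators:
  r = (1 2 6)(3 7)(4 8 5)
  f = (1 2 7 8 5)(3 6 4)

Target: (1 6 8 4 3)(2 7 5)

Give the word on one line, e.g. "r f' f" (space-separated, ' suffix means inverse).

  after f: (1 2 7 8 5)(3 6 4)
  after r': (2 3)(4 7)(5 6)
  after r': (1 6 8 4 3)(2 7 5)

f r' r'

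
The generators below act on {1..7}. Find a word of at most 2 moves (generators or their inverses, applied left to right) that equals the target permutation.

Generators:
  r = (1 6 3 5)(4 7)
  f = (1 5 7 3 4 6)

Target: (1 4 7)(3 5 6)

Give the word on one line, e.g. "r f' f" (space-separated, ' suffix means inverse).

  after f': (1 6 4 3 7 5)
  after f': (1 4 7)(3 5 6)

f' f'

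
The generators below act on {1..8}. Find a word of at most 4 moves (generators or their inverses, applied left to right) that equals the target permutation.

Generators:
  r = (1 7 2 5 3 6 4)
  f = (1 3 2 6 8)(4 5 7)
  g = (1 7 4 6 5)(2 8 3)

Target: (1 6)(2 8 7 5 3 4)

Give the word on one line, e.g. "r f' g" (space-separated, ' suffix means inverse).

  after g: (1 7 4 6 5)(2 8 3)
  after r': (2 8 5 4 3 7 6)
  after r': (1 4 5 6 7 3)(2 8)
  after r': (1 6)(2 8 7 5 3 4)

g r' r' r'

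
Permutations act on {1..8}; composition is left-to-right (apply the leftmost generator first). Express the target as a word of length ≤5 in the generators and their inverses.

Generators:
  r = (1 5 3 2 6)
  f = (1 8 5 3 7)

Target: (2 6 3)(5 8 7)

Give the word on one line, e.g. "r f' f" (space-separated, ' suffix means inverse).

  after r: (1 5 3 2 6)
  after f': (1 8)(2 6 7 3)
  after f': (2 6 3)(5 8 7)

r f' f'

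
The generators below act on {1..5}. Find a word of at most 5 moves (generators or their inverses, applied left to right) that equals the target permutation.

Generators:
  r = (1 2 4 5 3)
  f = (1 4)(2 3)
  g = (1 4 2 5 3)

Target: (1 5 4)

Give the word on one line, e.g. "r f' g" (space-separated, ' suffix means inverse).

r' f g f' f'

  after r': (1 3 5 4 2)
  after f: (1 2 4 3 5)
  after g: (1 5 4)
  after f': (1 5)(2 3)
  after f': (1 5 4)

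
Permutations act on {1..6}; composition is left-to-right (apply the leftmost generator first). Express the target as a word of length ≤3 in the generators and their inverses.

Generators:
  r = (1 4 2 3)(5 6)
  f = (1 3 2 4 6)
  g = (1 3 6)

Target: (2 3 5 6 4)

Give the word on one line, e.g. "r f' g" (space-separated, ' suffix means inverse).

g r

  after g: (1 3 6)
  after r: (2 3 5 6 4)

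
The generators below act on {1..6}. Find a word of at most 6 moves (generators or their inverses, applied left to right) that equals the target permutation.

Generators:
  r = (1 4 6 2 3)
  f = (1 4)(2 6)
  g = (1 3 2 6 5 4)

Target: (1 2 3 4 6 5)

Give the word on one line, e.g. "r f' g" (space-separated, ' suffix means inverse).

  after f: (1 4)(2 6)
  after r': (2 4 3)
  after g: (1 3 6 5 4 2)
  after r': (1 2 3 4 6 5)

f r' g r'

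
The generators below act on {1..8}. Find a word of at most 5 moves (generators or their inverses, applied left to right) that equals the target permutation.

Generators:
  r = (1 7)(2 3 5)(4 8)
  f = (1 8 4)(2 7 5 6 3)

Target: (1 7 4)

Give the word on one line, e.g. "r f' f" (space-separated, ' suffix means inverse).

r f r' r' f

  after r: (1 7)(2 3 5)(4 8)
  after f: (1 5 7 8)(3 6)
  after r': (1 3 6 2 5)(4 8 7)
  after r': (1 2 3 6 5 7 8)
  after f: (1 7 4)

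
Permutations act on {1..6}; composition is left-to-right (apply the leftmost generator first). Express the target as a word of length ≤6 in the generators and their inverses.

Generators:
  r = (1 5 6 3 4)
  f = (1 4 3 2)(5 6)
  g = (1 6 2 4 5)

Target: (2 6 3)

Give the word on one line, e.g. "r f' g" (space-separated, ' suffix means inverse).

g' g' g' f

  after g': (1 5 4 2 6)
  after g': (1 4 6 5 2)
  after g': (1 2 5 6 4)
  after f: (2 6 3)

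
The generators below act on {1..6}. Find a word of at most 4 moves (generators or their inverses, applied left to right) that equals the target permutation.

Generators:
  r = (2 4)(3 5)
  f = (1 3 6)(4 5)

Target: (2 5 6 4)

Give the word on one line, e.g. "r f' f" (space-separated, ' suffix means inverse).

  after f: (1 3 6)(4 5)
  after f: (1 6 3)
  after r': (1 6 5 3)(2 4)
  after f: (2 5 6 4)

f f r' f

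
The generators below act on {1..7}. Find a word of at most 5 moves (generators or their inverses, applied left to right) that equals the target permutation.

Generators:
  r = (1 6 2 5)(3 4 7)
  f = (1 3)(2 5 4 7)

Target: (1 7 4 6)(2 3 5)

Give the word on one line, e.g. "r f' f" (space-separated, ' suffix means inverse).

f f r' f f

  after f: (1 3)(2 5 4 7)
  after f: (2 4)(5 7)
  after r': (1 5 4 6)(2 3 7)
  after f: (1 4 6 3 2)(5 7)
  after f: (1 7 4 6)(2 3 5)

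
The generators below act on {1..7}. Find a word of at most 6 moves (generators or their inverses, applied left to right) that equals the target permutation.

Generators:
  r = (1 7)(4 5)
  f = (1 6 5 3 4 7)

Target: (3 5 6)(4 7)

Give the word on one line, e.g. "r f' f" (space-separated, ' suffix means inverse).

  after r: (1 7)(4 5)
  after f': (1 4 6)(3 5)
  after r: (1 5 3 4 6 7)
  after f': (1 6 4)
  after f': (3 5 6)(4 7)

r f' r f' f'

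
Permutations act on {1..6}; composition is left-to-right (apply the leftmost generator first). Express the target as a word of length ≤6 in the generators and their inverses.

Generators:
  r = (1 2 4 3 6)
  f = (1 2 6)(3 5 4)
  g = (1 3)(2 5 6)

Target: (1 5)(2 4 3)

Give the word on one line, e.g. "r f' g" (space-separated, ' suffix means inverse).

  after g: (1 3)(2 5 6)
  after f: (1 5)(2 4 3)
  after f: (1 4 5 2 3 6)
  after f: (1 3)(2 5 6)
  after f: (1 5)(2 4 3)

g f f f f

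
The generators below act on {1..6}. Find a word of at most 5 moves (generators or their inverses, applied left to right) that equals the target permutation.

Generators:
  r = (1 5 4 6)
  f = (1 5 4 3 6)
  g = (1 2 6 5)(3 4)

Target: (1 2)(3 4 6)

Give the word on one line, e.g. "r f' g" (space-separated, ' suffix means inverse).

  after r: (1 5 4 6)
  after r: (1 4)(5 6)
  after r: (1 6 4 5)
  after g': (1 2)(3 4 6)

r r r g'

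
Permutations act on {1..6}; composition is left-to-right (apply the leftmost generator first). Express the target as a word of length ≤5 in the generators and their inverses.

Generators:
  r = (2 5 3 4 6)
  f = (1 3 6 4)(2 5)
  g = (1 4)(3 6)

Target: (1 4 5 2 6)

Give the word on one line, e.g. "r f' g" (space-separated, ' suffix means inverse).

  after f: (1 3 6 4)(2 5)
  after f: (1 6)(3 4)
  after r': (1 4 5 2 6)

f f r'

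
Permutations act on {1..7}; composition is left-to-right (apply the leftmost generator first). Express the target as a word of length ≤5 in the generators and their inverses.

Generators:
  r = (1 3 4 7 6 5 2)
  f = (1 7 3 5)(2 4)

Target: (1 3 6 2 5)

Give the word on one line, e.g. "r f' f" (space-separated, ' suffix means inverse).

  after r': (1 2 5 6 7 4 3)
  after f: (1 4 5 6 3 7 2)
  after r: (1 7)(2 3 6 4)
  after f: (1 3 6 2 5)

r' f r f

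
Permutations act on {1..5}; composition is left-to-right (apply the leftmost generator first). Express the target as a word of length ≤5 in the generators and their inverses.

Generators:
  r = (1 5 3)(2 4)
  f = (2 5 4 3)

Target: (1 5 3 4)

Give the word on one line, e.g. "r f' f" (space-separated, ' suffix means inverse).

  after r: (1 5 3)(2 4)
  after f: (1 4 5 2 3)
  after r: (1 2)(3 5 4)
  after r: (1 4)(2 5)
  after f': (1 5 3 4)

r f r r f'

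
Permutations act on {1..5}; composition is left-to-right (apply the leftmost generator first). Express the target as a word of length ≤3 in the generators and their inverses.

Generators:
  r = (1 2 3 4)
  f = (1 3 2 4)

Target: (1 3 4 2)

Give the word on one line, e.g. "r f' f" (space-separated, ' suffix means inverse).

  after f': (1 4 2 3)
  after r: (2 4 3)
  after f: (1 3 4 2)

f' r f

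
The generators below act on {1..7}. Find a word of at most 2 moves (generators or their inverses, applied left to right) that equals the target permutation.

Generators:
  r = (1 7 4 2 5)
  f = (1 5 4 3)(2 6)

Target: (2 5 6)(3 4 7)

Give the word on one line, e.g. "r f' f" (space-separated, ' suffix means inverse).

  after r': (1 5 2 4 7)
  after f': (2 5 6)(3 4 7)

r' f'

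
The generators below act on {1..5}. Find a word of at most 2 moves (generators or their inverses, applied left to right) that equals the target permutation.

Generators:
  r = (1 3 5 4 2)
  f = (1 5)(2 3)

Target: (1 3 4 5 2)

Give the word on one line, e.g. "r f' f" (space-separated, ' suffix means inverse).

f r'

  after f: (1 5)(2 3)
  after r': (1 3 4 5 2)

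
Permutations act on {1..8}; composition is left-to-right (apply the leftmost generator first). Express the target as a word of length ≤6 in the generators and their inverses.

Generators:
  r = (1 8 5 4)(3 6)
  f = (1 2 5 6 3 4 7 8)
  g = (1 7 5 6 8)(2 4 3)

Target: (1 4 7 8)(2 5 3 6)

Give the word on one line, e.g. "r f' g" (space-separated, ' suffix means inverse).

  after g: (1 7 5 6 8)(2 4 3)
  after f': (1 4 6 7 2 3)
  after f': (1 3 8 7)(2 6 4 5)
  after g': (1 4 7 8)(2 5 3 6)

g f' f' g'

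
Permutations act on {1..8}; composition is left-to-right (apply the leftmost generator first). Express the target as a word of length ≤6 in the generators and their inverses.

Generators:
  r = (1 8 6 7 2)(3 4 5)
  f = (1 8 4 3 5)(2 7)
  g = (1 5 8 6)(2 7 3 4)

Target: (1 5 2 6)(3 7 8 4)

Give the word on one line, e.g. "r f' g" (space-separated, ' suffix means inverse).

f f r' r'

  after f: (1 8 4 3 5)(2 7)
  after f: (1 4 5 8 3)
  after r': (1 3 2 7 6 8 5)
  after r': (1 5 2 6)(3 7 8 4)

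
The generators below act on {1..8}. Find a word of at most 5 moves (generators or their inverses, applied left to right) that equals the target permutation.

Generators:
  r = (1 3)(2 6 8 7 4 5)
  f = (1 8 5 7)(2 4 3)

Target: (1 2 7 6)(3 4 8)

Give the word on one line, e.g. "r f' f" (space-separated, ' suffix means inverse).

r r f r' r'

  after r: (1 3)(2 6 8 7 4 5)
  after r: (2 8 4)(5 6 7)
  after f: (1 8 3 2 5 6)
  after r': (1 6 3 5 2 4 7 8)
  after r': (1 2 7 6)(3 4 8)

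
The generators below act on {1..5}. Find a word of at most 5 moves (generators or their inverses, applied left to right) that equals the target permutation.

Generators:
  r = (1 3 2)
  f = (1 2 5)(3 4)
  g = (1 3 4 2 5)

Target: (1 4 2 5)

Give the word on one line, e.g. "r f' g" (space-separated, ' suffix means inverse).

r' r' f' r

  after r': (1 2 3)
  after r': (1 3 2)
  after f': (1 4 3)(2 5)
  after r: (1 4 2 5)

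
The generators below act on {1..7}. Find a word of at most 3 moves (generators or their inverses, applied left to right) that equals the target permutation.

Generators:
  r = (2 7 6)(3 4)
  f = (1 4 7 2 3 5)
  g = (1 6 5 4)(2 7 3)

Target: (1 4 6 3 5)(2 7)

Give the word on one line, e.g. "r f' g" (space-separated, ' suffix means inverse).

f' r' g

  after f': (1 5 3 2 7 4)
  after r': (1 5 4)(3 6 7)
  after g: (1 4 6 3 5)(2 7)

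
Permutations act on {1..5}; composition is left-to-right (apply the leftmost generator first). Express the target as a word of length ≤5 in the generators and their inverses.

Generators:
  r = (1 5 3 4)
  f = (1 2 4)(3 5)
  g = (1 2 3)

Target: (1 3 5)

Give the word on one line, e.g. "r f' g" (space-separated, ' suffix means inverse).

g' r' g r' g'

  after g': (1 3 2)
  after r': (1 5)(2 4 3)
  after g: (1 5 2 4)
  after r': (2 3 5)
  after g': (1 3 5)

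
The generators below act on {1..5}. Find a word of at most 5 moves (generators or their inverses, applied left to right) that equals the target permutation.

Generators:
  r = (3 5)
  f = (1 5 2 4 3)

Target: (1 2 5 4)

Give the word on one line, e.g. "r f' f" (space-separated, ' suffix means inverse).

f f r

  after f: (1 5 2 4 3)
  after f: (1 2 3 5 4)
  after r: (1 2 5 4)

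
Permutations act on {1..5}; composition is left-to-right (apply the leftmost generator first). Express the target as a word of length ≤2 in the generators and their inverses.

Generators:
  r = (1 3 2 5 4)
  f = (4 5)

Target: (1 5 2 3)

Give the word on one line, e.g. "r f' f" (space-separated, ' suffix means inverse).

r' f

  after r': (1 4 5 2 3)
  after f: (1 5 2 3)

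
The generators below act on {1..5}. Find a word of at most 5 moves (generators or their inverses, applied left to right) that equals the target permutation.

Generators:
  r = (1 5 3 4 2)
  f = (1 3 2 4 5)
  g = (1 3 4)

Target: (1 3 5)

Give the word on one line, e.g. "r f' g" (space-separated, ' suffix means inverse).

  after f: (1 3 2 4 5)
  after g: (1 4 5 3 2)
  after f: (1 5 2 3 4)
  after g: (1 5 2 4 3)
  after r: (1 3 5)

f g f g r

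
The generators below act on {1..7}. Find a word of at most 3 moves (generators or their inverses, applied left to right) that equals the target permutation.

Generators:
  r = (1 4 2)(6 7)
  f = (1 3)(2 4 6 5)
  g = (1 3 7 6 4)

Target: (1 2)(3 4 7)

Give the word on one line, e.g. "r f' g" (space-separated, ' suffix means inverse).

  after g': (1 4 6 7 3)
  after r: (1 2)(3 4 7)

g' r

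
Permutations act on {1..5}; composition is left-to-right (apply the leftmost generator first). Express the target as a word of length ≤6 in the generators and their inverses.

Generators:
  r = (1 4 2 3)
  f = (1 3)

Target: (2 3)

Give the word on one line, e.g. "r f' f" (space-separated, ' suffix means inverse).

f' r' f r r

  after f': (1 3)
  after r': (1 2 4)
  after f: (1 2 4 3)
  after r: (1 3 4)
  after r: (2 3)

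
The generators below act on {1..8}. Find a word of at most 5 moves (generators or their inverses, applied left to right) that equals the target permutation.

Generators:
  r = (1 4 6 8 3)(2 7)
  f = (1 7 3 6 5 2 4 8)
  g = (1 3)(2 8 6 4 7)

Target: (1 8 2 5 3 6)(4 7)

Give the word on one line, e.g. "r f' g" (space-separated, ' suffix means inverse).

  after f: (1 7 3 6 5 2 4 8)
  after f: (1 3 5 4)(2 8 7 6)
  after g': (3 5 6 7 8 4)
  after f': (1 8 2 5 3 6)(4 7)

f f g' f'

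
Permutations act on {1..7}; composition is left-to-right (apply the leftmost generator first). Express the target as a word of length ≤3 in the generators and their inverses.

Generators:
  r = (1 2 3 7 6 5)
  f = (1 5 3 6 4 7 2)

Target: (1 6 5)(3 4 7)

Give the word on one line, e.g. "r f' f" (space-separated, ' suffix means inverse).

  after r: (1 2 3 7 6 5)
  after r: (1 3 6)(2 7 5)
  after f: (1 6 5)(3 4 7)

r r f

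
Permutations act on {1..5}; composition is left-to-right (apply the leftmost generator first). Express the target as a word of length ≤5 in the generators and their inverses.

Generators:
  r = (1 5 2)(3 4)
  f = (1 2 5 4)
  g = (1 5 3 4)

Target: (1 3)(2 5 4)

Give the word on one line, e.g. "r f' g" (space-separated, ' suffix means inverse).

  after f': (1 4 5 2)
  after r': (1 3 4)
  after f: (1 3)(2 5 4)

f' r' f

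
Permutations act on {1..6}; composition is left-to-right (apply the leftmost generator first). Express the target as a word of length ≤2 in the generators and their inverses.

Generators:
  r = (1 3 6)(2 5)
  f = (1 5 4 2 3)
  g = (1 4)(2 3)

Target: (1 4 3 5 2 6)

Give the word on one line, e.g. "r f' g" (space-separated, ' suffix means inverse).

g r

  after g: (1 4)(2 3)
  after r: (1 4 3 5 2 6)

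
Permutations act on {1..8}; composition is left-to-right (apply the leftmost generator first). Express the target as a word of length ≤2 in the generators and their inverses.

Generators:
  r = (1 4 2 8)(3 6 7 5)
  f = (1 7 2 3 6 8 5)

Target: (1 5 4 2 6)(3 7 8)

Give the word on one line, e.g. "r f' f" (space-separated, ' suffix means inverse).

f r

  after f: (1 7 2 3 6 8 5)
  after r: (1 5 4 2 6)(3 7 8)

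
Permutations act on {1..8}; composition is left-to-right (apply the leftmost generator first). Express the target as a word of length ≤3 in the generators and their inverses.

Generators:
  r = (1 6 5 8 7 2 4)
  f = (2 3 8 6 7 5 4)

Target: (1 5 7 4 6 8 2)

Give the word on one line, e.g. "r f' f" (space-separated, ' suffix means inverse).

  after r: (1 6 5 8 7 2 4)
  after r: (1 5 7 4 6 8 2)

r r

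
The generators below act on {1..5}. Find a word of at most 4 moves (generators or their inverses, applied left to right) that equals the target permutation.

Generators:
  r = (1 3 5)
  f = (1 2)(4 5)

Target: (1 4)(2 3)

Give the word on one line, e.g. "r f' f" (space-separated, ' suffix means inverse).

  after r': (1 5 3)
  after f: (1 4 5 3 2)
  after r': (1 4 3 2 5)
  after r': (1 4)(2 3)

r' f r' r'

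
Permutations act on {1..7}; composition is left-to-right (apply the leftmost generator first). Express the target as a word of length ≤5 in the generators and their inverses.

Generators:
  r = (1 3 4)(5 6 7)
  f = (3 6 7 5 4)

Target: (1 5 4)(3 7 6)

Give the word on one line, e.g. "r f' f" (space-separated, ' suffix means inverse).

  after r': (1 4 3)(5 7 6)
  after r': (1 3 4)(5 6 7)
  after f: (1 6 5 7 4)
  after f: (1 7 3 6 4)
  after f: (1 5 4)(3 7 6)

r' r' f f f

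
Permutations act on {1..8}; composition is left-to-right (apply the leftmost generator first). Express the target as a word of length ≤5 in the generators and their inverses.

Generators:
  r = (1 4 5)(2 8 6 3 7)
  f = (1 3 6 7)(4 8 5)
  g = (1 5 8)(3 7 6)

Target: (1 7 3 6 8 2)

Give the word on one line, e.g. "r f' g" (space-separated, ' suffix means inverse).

r' g' f'

  after r': (1 5 4)(2 7 3 6 8)
  after g': (2 3 7 6 5 4 8)
  after f': (1 7 3 6 8 2)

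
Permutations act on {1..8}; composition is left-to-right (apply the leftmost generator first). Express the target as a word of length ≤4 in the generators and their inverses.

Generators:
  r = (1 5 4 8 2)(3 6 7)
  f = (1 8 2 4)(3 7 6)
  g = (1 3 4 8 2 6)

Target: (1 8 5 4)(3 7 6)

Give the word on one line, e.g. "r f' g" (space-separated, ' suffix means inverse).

f' r

  after f': (1 4 2 8)(3 6 7)
  after r: (1 8 5 4)(3 7 6)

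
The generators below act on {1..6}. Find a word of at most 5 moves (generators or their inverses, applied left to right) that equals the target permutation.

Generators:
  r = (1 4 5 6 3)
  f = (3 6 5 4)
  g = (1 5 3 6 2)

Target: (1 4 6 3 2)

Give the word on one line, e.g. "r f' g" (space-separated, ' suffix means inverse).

  after f: (3 6 5 4)
  after r': (1 3 5)(4 6)
  after f': (1 4 3 6 5)
  after g: (1 4 6 3 2)

f r' f' g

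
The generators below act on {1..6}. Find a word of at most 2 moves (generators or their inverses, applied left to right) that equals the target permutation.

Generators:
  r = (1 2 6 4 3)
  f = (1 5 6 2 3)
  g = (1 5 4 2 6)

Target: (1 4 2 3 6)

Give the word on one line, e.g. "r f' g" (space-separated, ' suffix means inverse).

r' r'

  after r': (1 3 4 6 2)
  after r': (1 4 2 3 6)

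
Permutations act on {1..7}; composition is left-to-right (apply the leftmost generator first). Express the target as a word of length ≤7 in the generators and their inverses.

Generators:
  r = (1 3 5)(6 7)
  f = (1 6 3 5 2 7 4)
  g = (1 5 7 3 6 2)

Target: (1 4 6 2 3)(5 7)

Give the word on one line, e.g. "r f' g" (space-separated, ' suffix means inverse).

r' f' g r' f

  after r': (1 5 3)(6 7)
  after f': (1 3 4 7)(2 5 6)
  after g: (1 6)(2 7 5)(3 4)
  after r': (1 7 3 4)(2 6 5)
  after f: (1 4 6 2 3)(5 7)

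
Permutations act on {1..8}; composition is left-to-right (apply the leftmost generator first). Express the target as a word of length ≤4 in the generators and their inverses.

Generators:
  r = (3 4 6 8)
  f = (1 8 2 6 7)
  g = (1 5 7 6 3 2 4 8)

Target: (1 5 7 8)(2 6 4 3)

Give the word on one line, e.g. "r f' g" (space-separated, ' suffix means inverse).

  after g: (1 5 7 6 3 2 4 8)
  after r: (1 5 7 8)(2 6 4 3)

g r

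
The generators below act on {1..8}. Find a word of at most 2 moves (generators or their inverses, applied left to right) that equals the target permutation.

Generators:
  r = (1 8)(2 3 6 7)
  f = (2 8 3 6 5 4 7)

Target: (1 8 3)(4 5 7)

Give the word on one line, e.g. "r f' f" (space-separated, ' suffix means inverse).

  after f': (2 7 4 5 6 3 8)
  after r: (1 8 3)(4 5 7)

f' r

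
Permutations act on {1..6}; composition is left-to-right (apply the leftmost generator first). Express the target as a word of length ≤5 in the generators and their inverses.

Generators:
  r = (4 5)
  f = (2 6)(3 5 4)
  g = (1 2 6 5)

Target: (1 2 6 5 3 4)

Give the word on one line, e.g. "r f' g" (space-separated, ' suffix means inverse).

  after f: (2 6)(3 5 4)
  after r: (2 6)(3 4)
  after r: (2 6)(3 5 4)
  after f: (3 4 5)
  after g: (1 2 6 5 3 4)

f r r f g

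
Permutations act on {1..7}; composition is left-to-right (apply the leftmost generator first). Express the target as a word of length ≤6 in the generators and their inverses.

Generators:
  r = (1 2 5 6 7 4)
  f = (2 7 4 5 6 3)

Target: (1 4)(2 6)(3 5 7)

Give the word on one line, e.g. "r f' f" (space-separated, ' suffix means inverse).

f r' r' f

  after f: (2 7 4 5 6 3)
  after r': (1 4 2 6 3)
  after r': (1 7 6 3 4)(2 5)
  after f: (1 4)(2 6)(3 5 7)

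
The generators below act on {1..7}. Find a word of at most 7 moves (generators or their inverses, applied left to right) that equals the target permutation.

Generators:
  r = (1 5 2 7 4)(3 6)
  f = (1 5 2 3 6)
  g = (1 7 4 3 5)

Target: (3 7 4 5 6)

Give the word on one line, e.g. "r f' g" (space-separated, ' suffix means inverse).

g' f' f' g' f

  after g': (1 5 3 4 7)
  after f': (2 5)(3 4 7 6)
  after f': (1 6 2)(3 4 7)
  after g': (1 6 2 5 3 7 4)
  after f: (3 7 4 5 6)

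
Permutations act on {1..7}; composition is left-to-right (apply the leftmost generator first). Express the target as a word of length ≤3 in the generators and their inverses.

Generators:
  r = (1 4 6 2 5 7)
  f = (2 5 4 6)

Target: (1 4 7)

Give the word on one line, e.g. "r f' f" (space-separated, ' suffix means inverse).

  after f': (2 6 4 5)
  after r: (1 4 7)

f' r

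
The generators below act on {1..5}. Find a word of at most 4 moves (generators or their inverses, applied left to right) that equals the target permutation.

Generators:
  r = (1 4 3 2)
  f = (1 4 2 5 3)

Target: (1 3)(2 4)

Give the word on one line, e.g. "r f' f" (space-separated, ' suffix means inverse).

  after r': (1 2 3 4)
  after r': (1 3)(2 4)

r' r'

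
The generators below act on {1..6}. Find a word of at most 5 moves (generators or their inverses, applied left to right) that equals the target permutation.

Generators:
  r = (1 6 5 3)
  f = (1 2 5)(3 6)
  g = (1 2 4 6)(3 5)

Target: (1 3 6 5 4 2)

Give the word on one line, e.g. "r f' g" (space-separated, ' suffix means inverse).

  after g': (1 6 4 2)(3 5)
  after f': (1 3 2 5 6 4)
  after g': (1 5 4 6 2 3)
  after r': (1 6 2 5 4)
  after f: (1 3 6 5 4 2)

g' f' g' r' f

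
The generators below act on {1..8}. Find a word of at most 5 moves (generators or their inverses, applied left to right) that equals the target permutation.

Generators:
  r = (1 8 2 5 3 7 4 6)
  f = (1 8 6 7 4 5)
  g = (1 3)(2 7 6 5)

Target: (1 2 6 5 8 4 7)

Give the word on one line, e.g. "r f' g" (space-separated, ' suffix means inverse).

g f r' g

  after g: (1 3)(2 7 6 5)
  after f: (1 3 8 6)(2 4 5)
  after r': (1 5 8 4 2 7 3)
  after g: (1 2 6 5 8 4 7)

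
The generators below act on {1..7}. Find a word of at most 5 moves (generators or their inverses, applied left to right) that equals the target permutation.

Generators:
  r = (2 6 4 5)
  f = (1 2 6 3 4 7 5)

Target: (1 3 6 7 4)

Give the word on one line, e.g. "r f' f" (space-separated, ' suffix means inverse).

f f f r' r'

  after f: (1 2 6 3 4 7 5)
  after f: (1 6 4 5 2 3 7)
  after f: (1 3 5 6 7 2 4)
  after r': (1 3 4)(2 6 7 5)
  after r': (1 3 6 7 4)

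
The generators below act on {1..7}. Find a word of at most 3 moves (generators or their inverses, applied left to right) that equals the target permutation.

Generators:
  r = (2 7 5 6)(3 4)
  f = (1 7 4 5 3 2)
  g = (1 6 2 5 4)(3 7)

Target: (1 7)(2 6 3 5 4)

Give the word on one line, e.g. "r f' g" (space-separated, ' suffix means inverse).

r' f

  after r': (2 6 5 7)(3 4)
  after f: (1 7)(2 6 3 5 4)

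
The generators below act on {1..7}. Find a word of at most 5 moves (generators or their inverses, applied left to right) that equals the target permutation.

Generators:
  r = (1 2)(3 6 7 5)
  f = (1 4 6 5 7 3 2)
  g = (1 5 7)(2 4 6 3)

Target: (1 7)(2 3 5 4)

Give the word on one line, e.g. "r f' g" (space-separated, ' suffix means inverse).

  after r': (1 2)(3 5 7 6)
  after f: (2 4 6)(3 7 5)
  after g: (1 5 2 6 4 3)
  after g: (1 7)(2 3 5 4)

r' f g g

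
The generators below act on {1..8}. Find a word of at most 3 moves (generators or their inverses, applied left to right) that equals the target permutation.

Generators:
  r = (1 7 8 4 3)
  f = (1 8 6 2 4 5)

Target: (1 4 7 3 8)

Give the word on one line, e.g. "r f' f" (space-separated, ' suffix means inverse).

  after r': (1 3 4 8 7)
  after r': (1 4 7 3 8)

r' r'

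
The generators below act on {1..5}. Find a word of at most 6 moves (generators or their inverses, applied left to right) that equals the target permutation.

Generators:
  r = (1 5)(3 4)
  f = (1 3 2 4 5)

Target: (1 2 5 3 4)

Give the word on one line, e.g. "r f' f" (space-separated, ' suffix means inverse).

r' f' f' r'

  after r': (1 5)(3 4)
  after f': (1 4)(2 3)
  after f': (1 2)(4 5)
  after r': (1 2 5 3 4)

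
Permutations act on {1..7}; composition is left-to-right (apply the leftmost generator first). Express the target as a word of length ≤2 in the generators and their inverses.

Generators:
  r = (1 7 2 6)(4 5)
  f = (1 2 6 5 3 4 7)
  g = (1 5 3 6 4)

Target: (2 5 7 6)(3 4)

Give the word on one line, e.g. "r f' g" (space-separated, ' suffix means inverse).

  after r: (1 7 2 6)(4 5)
  after f: (2 5 7 6)(3 4)

r f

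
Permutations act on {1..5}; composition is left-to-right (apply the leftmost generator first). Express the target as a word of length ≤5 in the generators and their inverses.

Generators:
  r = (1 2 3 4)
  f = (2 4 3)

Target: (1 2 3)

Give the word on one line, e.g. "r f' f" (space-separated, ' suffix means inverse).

r r f

  after r: (1 2 3 4)
  after r: (1 3)(2 4)
  after f: (1 2 3)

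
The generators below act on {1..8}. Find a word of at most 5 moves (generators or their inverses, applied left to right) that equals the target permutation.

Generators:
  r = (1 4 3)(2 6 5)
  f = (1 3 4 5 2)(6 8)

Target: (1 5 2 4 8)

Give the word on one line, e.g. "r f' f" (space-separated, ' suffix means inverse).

  after f: (1 3 4 5 2)(6 8)
  after r': (1 4 6 8 2 3)
  after f: (1 5 2 4 8)

f r' f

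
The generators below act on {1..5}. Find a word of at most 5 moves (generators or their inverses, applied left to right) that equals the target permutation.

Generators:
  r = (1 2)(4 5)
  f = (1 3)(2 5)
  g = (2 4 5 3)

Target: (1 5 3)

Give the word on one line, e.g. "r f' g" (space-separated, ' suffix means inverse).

g f g f

  after g: (2 4 5 3)
  after f: (1 3 5)(2 4)
  after g: (1 2 5)
  after f: (1 5 3)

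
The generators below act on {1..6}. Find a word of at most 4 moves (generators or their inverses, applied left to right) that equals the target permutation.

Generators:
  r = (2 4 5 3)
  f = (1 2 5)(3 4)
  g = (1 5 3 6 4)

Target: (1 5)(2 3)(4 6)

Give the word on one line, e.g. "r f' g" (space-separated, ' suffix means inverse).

f f g' f'

  after f: (1 2 5)(3 4)
  after f: (1 5 2)
  after g': (2 4 6 3 5)
  after f': (1 5)(2 3)(4 6)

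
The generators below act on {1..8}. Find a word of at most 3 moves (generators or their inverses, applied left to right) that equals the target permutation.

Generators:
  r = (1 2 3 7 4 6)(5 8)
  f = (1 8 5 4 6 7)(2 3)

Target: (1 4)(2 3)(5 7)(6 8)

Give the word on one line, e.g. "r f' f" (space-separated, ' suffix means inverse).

  after f: (1 8 5 4 6 7)(2 3)
  after f: (1 5 6)(4 7 8)
  after f: (1 4)(2 3)(5 7)(6 8)

f f f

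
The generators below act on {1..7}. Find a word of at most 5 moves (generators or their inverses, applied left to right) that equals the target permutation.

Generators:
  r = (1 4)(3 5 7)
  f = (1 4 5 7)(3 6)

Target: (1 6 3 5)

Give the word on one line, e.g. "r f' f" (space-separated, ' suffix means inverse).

f f r' f'

  after f: (1 4 5 7)(3 6)
  after f: (1 5)(4 7)
  after r': (1 3 7)(4 5)
  after f': (1 6 3 5)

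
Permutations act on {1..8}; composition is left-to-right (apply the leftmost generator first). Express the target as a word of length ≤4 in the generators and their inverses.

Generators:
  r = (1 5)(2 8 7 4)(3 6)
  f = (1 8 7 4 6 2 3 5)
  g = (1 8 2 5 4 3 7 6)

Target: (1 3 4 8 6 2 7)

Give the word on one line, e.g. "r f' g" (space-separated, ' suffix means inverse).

r' f'

  after r': (1 5)(2 4 7 8)(3 6)
  after f': (1 3 4 8 6 2 7)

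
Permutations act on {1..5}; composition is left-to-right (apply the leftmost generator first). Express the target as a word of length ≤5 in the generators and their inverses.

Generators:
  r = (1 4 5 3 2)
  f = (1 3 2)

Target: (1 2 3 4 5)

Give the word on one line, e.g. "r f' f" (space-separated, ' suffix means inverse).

  after f: (1 3 2)
  after f: (1 2 3)
  after r: (3 4 5)
  after f': (1 2 3 4 5)

f f r f'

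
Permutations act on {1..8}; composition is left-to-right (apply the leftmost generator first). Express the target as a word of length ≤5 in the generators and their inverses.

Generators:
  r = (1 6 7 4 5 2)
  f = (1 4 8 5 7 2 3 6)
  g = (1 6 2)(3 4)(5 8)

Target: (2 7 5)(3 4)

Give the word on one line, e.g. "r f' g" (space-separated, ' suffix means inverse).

  after f': (1 6 3 2 7 5 8 4)
  after r: (1 7 2 4 6 3)(5 8)
  after f': (1 5 4 3 6 2)
  after r: (1 2 6)(3 7 4)
  after r: (2 7 5)(3 4)

f' r f' r r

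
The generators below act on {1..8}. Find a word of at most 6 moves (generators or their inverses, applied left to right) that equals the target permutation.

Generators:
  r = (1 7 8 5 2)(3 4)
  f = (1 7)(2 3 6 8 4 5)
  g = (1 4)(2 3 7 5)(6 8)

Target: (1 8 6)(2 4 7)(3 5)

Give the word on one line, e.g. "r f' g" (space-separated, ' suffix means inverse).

  after r': (1 2 5 8 7)(3 4)
  after g: (1 3)(4 7)(5 6 8)
  after r': (1 4)(2 5 6 7 3)
  after f': (1 8 6)(2 4 7)(3 5)

r' g r' f'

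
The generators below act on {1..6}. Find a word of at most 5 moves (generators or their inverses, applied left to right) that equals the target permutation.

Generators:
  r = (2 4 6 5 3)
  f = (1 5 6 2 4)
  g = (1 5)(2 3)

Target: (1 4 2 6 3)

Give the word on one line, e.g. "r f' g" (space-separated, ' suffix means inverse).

  after r: (2 4 6 5 3)
  after f: (1 5 3 4 2)
  after f: (1 6 2 5 3)
  after r': (1 4 2 6 3)

r f f r'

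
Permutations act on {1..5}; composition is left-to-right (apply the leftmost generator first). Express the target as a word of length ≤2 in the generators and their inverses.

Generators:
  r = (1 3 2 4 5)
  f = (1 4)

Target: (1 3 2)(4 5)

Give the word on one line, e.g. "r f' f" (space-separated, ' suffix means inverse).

  after r: (1 3 2 4 5)
  after f': (1 3 2)(4 5)

r f'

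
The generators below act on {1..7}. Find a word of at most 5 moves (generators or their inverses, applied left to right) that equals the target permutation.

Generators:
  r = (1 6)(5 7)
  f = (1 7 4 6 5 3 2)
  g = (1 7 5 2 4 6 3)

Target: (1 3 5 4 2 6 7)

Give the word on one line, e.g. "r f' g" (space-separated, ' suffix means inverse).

  after g': (1 3 6 4 2 5 7)
  after g': (1 6 2 7 3 4 5)
  after f: (1 5 7 2 4 3 6)
  after f: (1 3 5 4 2 6 7)

g' g' f f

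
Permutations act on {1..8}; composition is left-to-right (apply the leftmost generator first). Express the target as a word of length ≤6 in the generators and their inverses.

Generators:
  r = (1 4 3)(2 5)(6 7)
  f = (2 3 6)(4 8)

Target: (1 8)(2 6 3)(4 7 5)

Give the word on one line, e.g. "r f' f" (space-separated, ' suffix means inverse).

r f r' f f

  after r: (1 4 3)(2 5)(6 7)
  after f: (1 8 4 6 7 2 5 3)
  after r': (1 8)(4 7 5)
  after f: (1 4 7 5 8)(2 3 6)
  after f: (1 8)(2 6 3)(4 7 5)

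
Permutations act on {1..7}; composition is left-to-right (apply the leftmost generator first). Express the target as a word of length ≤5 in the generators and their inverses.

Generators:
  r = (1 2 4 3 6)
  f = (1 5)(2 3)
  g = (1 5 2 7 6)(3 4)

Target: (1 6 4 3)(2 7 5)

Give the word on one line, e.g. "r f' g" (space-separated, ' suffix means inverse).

g r f' r'

  after g: (1 5 2 7 6)(3 4)
  after r: (1 5 4 6 2 7)
  after f': (2 7 5 4 6 3)
  after r': (1 6 4 3)(2 7 5)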